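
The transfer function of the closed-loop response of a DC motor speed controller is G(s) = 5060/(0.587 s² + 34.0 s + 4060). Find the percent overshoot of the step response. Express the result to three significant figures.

Dividing through by 0.587: denominator becomes s² + 57.92 s + 6917.
So ω_n = √6917 = 83.2 rad/s and ζ = 57.92/(2·83.2) = 0.348.
Overshoot: exp(−π·0.348/√(1−0.348²)) = 0.311, i.e. 31.1%.

%OS ≈ 31.1%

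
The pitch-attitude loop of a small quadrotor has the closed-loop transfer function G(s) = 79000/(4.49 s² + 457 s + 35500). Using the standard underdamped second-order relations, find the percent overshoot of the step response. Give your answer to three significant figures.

%OS ≈ 11.2%

Dividing through by 4.49: denominator becomes s² + 101.8 s + 7906.
So ω_n = √7906 = 88.9 rad/s and ζ = 101.8/(2·88.9) = 0.572.
Overshoot: exp(−π·0.572/√(1−0.572²)) = 0.112, i.e. 11.2%.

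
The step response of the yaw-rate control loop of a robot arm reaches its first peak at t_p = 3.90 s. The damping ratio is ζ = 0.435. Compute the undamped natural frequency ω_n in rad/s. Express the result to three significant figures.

Peak time t_p = π/ω_d, so ω_d = π/t_p = π/3.90 = 0.806 rad/s.
ω_n = ω_d/√(1−ζ²) = 0.806/√0.811 = 0.895 rad/s.

ω_n ≈ 0.895 rad/s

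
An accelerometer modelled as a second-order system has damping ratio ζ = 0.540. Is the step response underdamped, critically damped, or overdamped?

Since ζ = 0.540 < 1, the system is underdamped.

underdamped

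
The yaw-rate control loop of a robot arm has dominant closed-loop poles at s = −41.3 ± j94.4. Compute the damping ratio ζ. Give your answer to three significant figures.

ζ ≈ 0.401

|pole| = ω_n = √(41.3² + 94.4²) = 103 rad/s; ζ = cos θ = σ/ω_n = 0.401.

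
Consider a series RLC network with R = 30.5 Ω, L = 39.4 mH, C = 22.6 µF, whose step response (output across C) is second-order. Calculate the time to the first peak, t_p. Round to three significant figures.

For a series RLC circuit (capacitor voltage as output), ω_n = 1/√(LC) = 1/√(39.4 mH · 22.6 µF) = 1060 rad/s.
ζ = (R/2)·√(C/L) = (30.5/2)·√(22.6 µF/39.4 mH) = 0.365.
The damped frequency ω_d = ω_n√(1−ζ²) = 987 rad/s. t_p = π/ω_d = 0.00318 s.

t_p ≈ 0.00318 s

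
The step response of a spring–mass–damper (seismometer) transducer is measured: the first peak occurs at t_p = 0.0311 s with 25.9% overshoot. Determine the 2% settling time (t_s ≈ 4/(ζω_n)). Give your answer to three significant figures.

t_s ≈ 0.0921 s

From the overshoot, ζ = −ln(OS)/√(π²+ln²(OS)) = 0.395.
t_p = π/ω_d ⇒ ω_d = 101 rad/s; then ω_n = ω_d/√(1−ζ²) = 110 rad/s.
t_s ≈ 4/(ζω_n) = 4/(0.395·110) = 0.0921 s.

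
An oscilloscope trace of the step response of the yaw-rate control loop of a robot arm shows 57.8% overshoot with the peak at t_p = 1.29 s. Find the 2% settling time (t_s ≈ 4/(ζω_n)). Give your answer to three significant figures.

t_s ≈ 9.41 s

From the overshoot, ζ = −ln(OS)/√(π²+ln²(OS)) = 0.172.
t_p = π/ω_d ⇒ ω_d = 2.44 rad/s; then ω_n = ω_d/√(1−ζ²) = 2.47 rad/s.
t_s ≈ 4/(ζω_n) = 4/(0.172·2.47) = 9.41 s.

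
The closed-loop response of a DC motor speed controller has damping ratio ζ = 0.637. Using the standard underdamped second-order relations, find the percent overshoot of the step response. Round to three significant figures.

%OS ≈ 7.46%

For an underdamped second-order system, %OS = 100·exp(−πζ/√(1−ζ²)).
πζ/√(1−ζ²) = π·0.637/√(1−0.406) = 2.596, so %OS = 100·e^(−2.596) = 7.46%.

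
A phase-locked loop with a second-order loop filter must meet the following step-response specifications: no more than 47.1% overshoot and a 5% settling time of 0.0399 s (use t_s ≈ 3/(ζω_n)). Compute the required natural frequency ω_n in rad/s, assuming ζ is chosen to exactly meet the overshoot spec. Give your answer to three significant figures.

Inverting the overshoot relation: ζ = |ln 0.471|/√(π² + ln²0.471) = 0.233.
From t_s ≈ 3/(ζω_n): ω_n = 3/(ζ·t_s) = 3/(0.233·0.0399) = 323 rad/s.

ω_n ≈ 323 rad/s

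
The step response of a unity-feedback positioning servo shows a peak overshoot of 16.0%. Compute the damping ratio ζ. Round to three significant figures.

Inverting the overshoot relation: ζ = |ln 0.160|/√(π² + ln²0.160) = 0.504.

ζ ≈ 0.504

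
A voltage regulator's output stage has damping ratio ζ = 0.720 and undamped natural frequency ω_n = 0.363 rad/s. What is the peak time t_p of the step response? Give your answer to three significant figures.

t_p ≈ 12.5 s

The damped frequency is ω_d = ω_n√(1−ζ²) = 0.363·√(1−0.518) = 0.252 rad/s.
Peak time t_p = π/ω_d = π/0.252 = 12.5 s.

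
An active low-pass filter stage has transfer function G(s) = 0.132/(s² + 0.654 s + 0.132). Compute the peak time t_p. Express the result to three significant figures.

Matching coefficients with s² + 2ζω_n s + ω_n² gives ω_n² = 0.132 ⇒ ω_n = 0.363 rad/s, and ζ = 0.654/(2ω_n) = 0.900.
ω_d = ω_n√(1−ζ²) = 0.158 rad/s. Then t_p = π/ω_d = 19.8 s.

t_p ≈ 19.8 s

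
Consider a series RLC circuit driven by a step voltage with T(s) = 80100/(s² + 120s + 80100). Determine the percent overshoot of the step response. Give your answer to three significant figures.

Matching coefficients with s² + 2ζω_n s + ω_n² gives ω_n² = 80100 ⇒ ω_n = 283 rad/s, and ζ = 120/(2ω_n) = 0.212.
%OS = 100·exp(−πζ/√(1−ζ²)) = 50.6%.

%OS ≈ 50.6%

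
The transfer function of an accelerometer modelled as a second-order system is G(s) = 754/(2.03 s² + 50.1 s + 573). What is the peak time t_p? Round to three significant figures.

Dividing through by 2.03: denominator becomes s² + 24.68 s + 282.3.
So ω_n = √282.3 = 16.8 rad/s and ζ = 24.68/(2·16.8) = 0.734.
ω_d = 16.8·√(1 − 0.734²) = 11.4 rad/s. t_p = π/ω_d = 0.276 s.

t_p ≈ 0.276 s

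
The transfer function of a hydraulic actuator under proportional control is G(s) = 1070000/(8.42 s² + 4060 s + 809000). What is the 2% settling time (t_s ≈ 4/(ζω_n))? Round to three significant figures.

Dividing through by 8.42: denominator becomes s² + 482.2 s + 96080.
So ω_n = √96080 = 310 rad/s and ζ = 482.2/(2·310) = 0.778.
t_s ≈ 4/(ζω_n) = 0.0166 s.

t_s ≈ 0.0166 s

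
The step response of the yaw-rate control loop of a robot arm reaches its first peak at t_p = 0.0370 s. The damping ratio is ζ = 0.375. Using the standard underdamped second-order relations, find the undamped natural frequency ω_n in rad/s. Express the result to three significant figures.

ω_n ≈ 91.6 rad/s

Peak time t_p = π/ω_d, so ω_d = π/t_p = π/0.0370 = 84.9 rad/s.
ω_n = ω_d/√(1−ζ²) = 84.9/√0.859 = 91.6 rad/s.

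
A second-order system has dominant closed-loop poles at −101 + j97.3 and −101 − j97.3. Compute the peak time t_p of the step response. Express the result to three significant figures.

t_p = π/ω_d with ω_d = 97.3 (the imaginary part), so t_p = 0.0323 s.

t_p ≈ 0.0323 s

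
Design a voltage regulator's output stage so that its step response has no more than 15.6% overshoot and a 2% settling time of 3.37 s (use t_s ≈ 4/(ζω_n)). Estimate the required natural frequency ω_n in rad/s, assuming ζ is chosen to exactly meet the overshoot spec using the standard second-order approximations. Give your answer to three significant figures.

ω_n ≈ 2.33 rad/s

Inverting the overshoot relation: ζ = |ln 0.156|/√(π² + ln²0.156) = 0.509.
Then ω_n = 4/(ζ t_s) = 4/(0.509 × 3.37) = 2.33 rad/s.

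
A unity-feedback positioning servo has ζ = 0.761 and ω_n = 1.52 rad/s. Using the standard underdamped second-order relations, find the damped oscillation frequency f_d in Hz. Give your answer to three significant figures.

ω_d = ω_n√(1−ζ²) = 1.52·√0.421 = 0.986 rad/s.
f_d = ω_d/(2π) = 0.157 Hz.

f_d ≈ 0.157 Hz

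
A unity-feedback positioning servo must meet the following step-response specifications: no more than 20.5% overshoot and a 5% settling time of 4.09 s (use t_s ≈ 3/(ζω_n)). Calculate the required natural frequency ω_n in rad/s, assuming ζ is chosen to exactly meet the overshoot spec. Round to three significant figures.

ω_n ≈ 1.63 rad/s

ζ = −ln(OS)/√(π² + (ln OS)²). With OS = 0.205, ln OS = −1.585 and ζ = 1.585/3.519 = 0.450.
From t_s ≈ 3/(ζω_n): ω_n = 3/(ζ·t_s) = 3/(0.450·4.09) = 1.63 rad/s.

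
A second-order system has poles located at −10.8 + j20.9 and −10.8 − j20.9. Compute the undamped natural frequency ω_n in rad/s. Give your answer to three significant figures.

ω_n ≈ 23.5 rad/s

The poles are at −σ ± jω_d with σ = 10.8 and ω_d = 20.9, so ω_n = √(σ²+ω_d²) = 23.5 rad/s and ζ = σ/ω_n = 0.459.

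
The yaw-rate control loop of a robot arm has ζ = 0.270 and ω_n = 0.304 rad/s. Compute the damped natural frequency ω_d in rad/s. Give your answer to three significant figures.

ω_d = ω_n√(1−ζ²) = 0.304·√0.927 = 0.293 rad/s.

ω_d ≈ 0.293 rad/s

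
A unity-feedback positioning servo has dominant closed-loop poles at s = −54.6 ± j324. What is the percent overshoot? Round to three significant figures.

%OS ≈ 58.9%

With σ = 54.6, ω_d = 324: ω_n = √(σ²+ω_d²) = 329 rad/s, ζ = σ/ω_n = 0.166.
%OS = 100 e^{−πζ/√(1−ζ²)} with ζ = 0.166 gives 58.9%.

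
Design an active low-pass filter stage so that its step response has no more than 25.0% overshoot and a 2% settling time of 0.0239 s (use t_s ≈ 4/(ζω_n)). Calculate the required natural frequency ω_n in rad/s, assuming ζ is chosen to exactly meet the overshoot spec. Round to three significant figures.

ζ = −ln(OS)/√(π² + (ln OS)²). With OS = 0.250, ln OS = −1.386 and ζ = 1.386/3.434 = 0.404.
From t_s ≈ 4/(ζω_n): ω_n = 4/(ζ·t_s) = 4/(0.404·0.0239) = 415 rad/s.

ω_n ≈ 415 rad/s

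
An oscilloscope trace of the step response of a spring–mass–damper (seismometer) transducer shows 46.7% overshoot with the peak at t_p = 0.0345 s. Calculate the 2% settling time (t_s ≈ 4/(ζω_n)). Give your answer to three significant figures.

The overshoot fixes ζ = −ln(OS)/√(π²+ln²(OS)) = 0.236.
From t_p = π/ω_d, ω_d = π/0.0345 = 91.1 rad/s, so ω_n = ω_d/√(1−ζ²) = 93.7 rad/s.
t_s ≈ 4/(ζω_n) = 4/(0.236·93.7) = 0.181 s.

t_s ≈ 0.181 s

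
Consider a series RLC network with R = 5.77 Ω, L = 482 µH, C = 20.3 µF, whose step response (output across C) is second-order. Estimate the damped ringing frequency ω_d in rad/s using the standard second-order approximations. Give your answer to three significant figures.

ω_d ≈ 8150 rad/s

For a series RLC circuit (capacitor voltage as output), ω_n = 1/√(LC) = 1/√(482 µH · 20.3 µF) = 10100 rad/s.
ζ = (R/2)·√(C/L) = (5.77/2)·√(20.3 µF/482 µH) = 0.592.
The damped frequency ω_d = ω_n√(1−ζ²) = 8150 rad/s.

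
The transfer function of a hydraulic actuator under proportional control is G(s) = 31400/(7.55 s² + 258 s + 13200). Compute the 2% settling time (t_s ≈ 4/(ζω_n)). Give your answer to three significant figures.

Dividing through by 7.55: denominator becomes s² + 34.17 s + 1748.
So ω_n = √1748 = 41.8 rad/s and ζ = 34.17/(2·41.8) = 0.409.
t_s ≈ 4/(ζω_n) = 0.234 s.

t_s ≈ 0.234 s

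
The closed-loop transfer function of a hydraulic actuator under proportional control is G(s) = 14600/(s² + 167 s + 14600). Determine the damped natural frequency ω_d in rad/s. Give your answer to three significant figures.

Matching coefficients with s² + 2ζω_n s + ω_n² gives ω_n² = 14600 ⇒ ω_n = 121 rad/s, and ζ = 167/(2ω_n) = 0.691.
The damped frequency ω_d = ω_n√(1−ζ²) = 87.3 rad/s.

ω_d ≈ 87.3 rad/s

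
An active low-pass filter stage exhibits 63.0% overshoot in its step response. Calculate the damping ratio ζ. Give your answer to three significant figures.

ζ ≈ 0.146

Inverting the overshoot relation: ζ = |ln 0.630|/√(π² + ln²0.630) = 0.146.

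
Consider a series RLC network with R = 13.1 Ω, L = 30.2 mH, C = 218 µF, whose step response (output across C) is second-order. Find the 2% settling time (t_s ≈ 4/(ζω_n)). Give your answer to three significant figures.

For a series RLC circuit (capacitor voltage as output), ω_n = 1/√(LC) = 1/√(30.2 mH · 218 µF) = 390 rad/s.
ζ = (R/2)·√(C/L) = (13.1/2)·√(218 µF/30.2 mH) = 0.557.
t_s ≈ 4/(ζω_n) = 0.0184 s.

t_s ≈ 0.0184 s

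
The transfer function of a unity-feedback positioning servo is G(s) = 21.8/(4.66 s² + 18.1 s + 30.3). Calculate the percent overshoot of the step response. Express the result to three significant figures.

%OS ≈ 2.49%

Dividing through by 4.66: denominator becomes s² + 3.884 s + 6.502.
So ω_n = √6.502 = 2.55 rad/s and ζ = 3.884/(2·2.55) = 0.762.
%OS = 100·exp(−πζ/√(1−ζ²)) = 2.49%.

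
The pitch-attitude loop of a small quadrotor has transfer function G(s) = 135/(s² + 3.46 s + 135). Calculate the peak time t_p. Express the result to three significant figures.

Comparing the denominator to s² + 2ζω_n s + ω_n²: ω_n = √135 = 11.6 rad/s, and 2ζω_n = 3.46 so ζ = 3.46/(2·11.6) = 0.149.
ω_d = ω_n√(1−ζ²) = 11.5 rad/s. Then t_p = π/ω_d = 0.273 s.

t_p ≈ 0.273 s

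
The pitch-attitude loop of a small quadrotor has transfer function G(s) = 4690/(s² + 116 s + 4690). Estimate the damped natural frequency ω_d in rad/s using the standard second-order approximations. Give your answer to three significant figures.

ω_d ≈ 36.4 rad/s

ω_n = √4690 = 68.5 rad/s; ζ = 116/(2·68.5) = 0.847.
ω_d = ω_n√(1−ζ²) = 36.4 rad/s.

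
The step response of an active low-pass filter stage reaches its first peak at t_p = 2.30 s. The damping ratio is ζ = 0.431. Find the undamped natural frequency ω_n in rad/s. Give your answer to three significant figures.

Peak time t_p = π/ω_d, so ω_d = π/t_p = π/2.30 = 1.37 rad/s.
ω_n = ω_d/√(1−ζ²) = 1.37/√0.814 = 1.51 rad/s.

ω_n ≈ 1.51 rad/s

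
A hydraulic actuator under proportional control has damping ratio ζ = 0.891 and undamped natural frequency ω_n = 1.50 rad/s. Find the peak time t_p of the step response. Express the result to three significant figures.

The damped frequency is ω_d = ω_n√(1−ζ²) = 1.50·√(1−0.794) = 0.681 rad/s.
Peak time t_p = π/ω_d = π/0.681 = 4.61 s.

t_p ≈ 4.61 s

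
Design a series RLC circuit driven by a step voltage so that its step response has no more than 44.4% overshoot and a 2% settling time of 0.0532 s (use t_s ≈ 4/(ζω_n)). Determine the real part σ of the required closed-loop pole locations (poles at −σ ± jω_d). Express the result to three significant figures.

σ ≈ 75.2

The settling-time spec alone fixes σ = ζω_n = 4/t_s = 4/0.0532 = 75.2.
(Overshoot then fixes ζ = 0.250 and hence ω_d = σ·√(1−ζ²)/ζ = 291 rad/s.)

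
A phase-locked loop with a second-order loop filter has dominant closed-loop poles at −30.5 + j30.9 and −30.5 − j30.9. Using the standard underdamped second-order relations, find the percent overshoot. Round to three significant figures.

|pole| = ω_n = √(30.5² + 30.9²) = 43.4 rad/s; ζ = cos θ = σ/ω_n = 0.702.
%OS = 100 e^{−πζ/√(1−ζ²)} with ζ = 0.702 gives 4.50%.

%OS ≈ 4.50%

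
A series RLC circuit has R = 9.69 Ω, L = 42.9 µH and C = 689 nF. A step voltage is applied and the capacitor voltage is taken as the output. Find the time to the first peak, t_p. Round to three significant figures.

For a series RLC circuit (capacitor voltage as output), ω_n = 1/√(LC) = 1/√(42.9 µH · 689 nF) = 184000 rad/s.
ζ = (R/2)·√(C/L) = (9.69/2)·√(689 nF/42.9 µH) = 0.614.
ω_d = 184000·√(1 − 0.614²) = 145000 rad/s. t_p = π/ω_d = 0.0000216 s.

t_p ≈ 0.0000216 s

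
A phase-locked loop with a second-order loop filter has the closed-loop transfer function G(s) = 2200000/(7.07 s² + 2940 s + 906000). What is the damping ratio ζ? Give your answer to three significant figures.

Dividing through by 7.07: denominator becomes s² + 415.8 s + 128100.
So ω_n = √128100 = 358 rad/s and ζ = 415.8/(2·358) = 0.581.

ζ ≈ 0.581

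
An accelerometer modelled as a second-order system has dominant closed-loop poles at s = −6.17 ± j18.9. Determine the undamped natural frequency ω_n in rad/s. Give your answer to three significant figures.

With σ = 6.17, ω_d = 18.9: ω_n = √(σ²+ω_d²) = 19.9 rad/s, ζ = σ/ω_n = 0.310.

ω_n ≈ 19.9 rad/s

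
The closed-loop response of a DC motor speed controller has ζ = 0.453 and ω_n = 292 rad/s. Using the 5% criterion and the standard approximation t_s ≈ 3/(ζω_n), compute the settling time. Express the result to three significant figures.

t_s ≈ 0.0227 s

t_s ≈ 3/(ζω_n) = 3/(0.453 × 292) = 0.0227 s.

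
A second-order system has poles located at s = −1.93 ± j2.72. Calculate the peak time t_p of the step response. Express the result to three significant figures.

t_p ≈ 1.15 s

t_p = π/ω_d with ω_d = 2.72 (the imaginary part), so t_p = 1.15 s.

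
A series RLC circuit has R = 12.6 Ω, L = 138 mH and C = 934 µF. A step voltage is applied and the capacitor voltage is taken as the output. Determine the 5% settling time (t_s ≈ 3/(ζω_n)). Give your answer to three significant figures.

t_s ≈ 0.0657 s

For a series RLC circuit (capacitor voltage as output), ω_n = 1/√(LC) = 1/√(138 mH · 934 µF) = 88.1 rad/s.
ζ = (R/2)·√(C/L) = (12.6/2)·√(934 µF/138 mH) = 0.518.
t_s ≈ 3/(ζω_n) = 0.0657 s.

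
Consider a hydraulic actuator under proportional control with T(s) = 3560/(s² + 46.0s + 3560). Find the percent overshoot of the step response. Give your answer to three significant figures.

%OS ≈ 26.9%

ω_n = √3560 = 59.7 rad/s; ζ = 46.0/(2·59.7) = 0.385.
%OS = 100 e^{−πζ/√(1−ζ²)} with ζ = 0.385 gives 26.9%.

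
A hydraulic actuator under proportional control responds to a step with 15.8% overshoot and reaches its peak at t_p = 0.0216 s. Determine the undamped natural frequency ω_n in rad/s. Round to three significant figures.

ζ from %OS: ζ = |ln 0.158|/√(π²+ln²0.158) = 0.506.
t_p = π/ω_d ⇒ ω_d = 145 rad/s; then ω_n = ω_d/√(1−ζ²) = 169 rad/s.

ω_n ≈ 169 rad/s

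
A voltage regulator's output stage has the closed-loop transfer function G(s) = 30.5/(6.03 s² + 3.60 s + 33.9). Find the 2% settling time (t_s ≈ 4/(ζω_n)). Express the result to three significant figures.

t_s ≈ 13.4 s

Dividing through by 6.03: denominator becomes s² + 0.5970 s + 5.622.
So ω_n = √5.622 = 2.37 rad/s and ζ = 0.5970/(2·2.37) = 0.126.
t_s ≈ 4/(ζω_n) = 13.4 s.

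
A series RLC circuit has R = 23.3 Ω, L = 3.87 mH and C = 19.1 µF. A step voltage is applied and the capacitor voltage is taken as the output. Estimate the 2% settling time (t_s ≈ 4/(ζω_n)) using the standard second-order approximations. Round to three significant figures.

t_s ≈ 0.00133 s

For a series RLC circuit (capacitor voltage as output), ω_n = 1/√(LC) = 1/√(3.87 mH · 19.1 µF) = 3680 rad/s.
ζ = (R/2)·√(C/L) = (23.3/2)·√(19.1 µF/3.87 mH) = 0.818.
t_s ≈ 4/(ζω_n) = 0.00133 s.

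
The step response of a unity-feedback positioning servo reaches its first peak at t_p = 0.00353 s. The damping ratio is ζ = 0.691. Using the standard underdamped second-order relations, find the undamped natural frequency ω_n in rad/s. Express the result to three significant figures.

ω_n ≈ 1230 rad/s

Peak time t_p = π/ω_d, so ω_d = π/t_p = π/0.00353 = 890 rad/s.
ω_n = ω_d/√(1−ζ²) = 890/√0.523 = 1230 rad/s.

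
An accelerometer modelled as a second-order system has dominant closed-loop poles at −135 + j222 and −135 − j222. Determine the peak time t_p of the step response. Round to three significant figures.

t_p = π/ω_d with ω_d = 222 (the imaginary part), so t_p = 0.0142 s.

t_p ≈ 0.0142 s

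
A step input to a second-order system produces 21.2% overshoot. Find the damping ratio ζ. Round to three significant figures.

From %OS = 100·exp(−πζ/√(1−ζ²)), invert to get ζ = −ln(OS)/√(π² + ln²(OS)) with OS = 0.212.
−ln 0.212 = 1.551, so ζ = 1.551/√(π² + 2.406) = 0.443.

ζ ≈ 0.443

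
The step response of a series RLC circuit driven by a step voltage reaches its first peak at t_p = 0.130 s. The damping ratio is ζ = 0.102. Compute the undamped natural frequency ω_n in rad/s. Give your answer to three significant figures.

ω_n ≈ 24.3 rad/s

Peak time t_p = π/ω_d, so ω_d = π/t_p = π/0.130 = 24.2 rad/s.
ω_n = ω_d/√(1−ζ²) = 24.2/√0.990 = 24.3 rad/s.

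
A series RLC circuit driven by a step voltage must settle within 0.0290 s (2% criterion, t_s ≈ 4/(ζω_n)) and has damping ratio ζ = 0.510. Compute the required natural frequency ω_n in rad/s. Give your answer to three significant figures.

Rearranging t_s ≈ 4/(ζω_n) gives ω_n = 4/(ζ·t_s) = 4/(0.510 × 0.0290) = 270 rad/s.

ω_n ≈ 270 rad/s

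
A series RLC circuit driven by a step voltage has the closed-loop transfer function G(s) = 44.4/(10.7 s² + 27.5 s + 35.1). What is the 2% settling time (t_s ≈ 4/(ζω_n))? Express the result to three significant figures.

Dividing through by 10.7: denominator becomes s² + 2.570 s + 3.280.
So ω_n = √3.280 = 1.81 rad/s and ζ = 2.570/(2·1.81) = 0.710.
t_s ≈ 4/(ζω_n) = 3.11 s.

t_s ≈ 3.11 s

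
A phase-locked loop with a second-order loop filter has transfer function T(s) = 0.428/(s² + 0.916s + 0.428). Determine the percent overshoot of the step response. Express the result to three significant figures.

%OS ≈ 4.60%

Matching coefficients with s² + 2ζω_n s + ω_n² gives ω_n² = 0.428 ⇒ ω_n = 0.654 rad/s, and ζ = 0.916/(2ω_n) = 0.700.
%OS = 100 e^{−πζ/√(1−ζ²)} with ζ = 0.700 gives 4.60%.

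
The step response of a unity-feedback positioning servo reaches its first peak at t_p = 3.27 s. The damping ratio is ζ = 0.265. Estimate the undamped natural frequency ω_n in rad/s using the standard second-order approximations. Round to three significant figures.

ω_n ≈ 0.996 rad/s

Peak time t_p = π/ω_d, so ω_d = π/t_p = π/3.27 = 0.961 rad/s.
ω_n = ω_d/√(1−ζ²) = 0.961/√0.930 = 0.996 rad/s.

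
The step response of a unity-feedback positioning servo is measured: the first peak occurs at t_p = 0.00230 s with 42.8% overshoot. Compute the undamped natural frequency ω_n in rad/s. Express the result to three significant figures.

ω_n ≈ 1410 rad/s

From the overshoot, ζ = −ln(OS)/√(π²+ln²(OS)) = 0.261.
From t_p = π/ω_d, ω_d = π/0.00230 = 1370 rad/s, so ω_n = ω_d/√(1−ζ²) = 1410 rad/s.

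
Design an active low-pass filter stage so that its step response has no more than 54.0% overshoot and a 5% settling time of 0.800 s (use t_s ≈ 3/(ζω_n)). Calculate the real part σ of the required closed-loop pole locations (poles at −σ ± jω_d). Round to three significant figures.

σ ≈ 3.75

The settling-time spec alone fixes σ = ζω_n = 3/t_s = 3/0.800 = 3.75.
(Overshoot then fixes ζ = 0.192 and hence ω_d = σ·√(1−ζ²)/ζ = 19.1 rad/s.)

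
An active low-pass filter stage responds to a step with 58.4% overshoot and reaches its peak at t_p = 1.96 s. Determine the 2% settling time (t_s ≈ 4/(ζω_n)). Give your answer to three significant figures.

t_s ≈ 14.6 s

The overshoot fixes ζ = −ln(OS)/√(π²+ln²(OS)) = 0.169.
t_p = π/ω_d ⇒ ω_d = 1.60 rad/s; then ω_n = ω_d/√(1−ζ²) = 1.63 rad/s.
t_s ≈ 4/(ζω_n) = 4/(0.169·1.63) = 14.6 s.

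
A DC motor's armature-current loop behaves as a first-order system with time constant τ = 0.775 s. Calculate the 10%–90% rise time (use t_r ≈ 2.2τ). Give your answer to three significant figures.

t_r ≈ 2.2τ = 1.71 s.

t_r ≈ 1.71 s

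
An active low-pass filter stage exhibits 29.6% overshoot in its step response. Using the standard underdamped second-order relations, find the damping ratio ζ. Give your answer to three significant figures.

Inverting the overshoot relation: ζ = |ln 0.296|/√(π² + ln²0.296) = 0.361.

ζ ≈ 0.361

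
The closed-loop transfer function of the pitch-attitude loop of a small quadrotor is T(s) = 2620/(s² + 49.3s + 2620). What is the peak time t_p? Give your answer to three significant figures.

Comparing the denominator to s² + 2ζω_n s + ω_n²: ω_n = √2620 = 51.2 rad/s, and 2ζω_n = 49.3 so ζ = 49.3/(2·51.2) = 0.482.
ω_d = 51.2·√(1 − 0.482²) = 44.9 rad/s. Then t_p = π/ω_d = 0.0700 s.

t_p ≈ 0.0700 s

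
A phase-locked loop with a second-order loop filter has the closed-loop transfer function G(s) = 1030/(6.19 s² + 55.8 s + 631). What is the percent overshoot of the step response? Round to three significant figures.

%OS ≈ 20.9%

Dividing through by 6.19: denominator becomes s² + 9.015 s + 101.9.
So ω_n = √101.9 = 10.1 rad/s and ζ = 9.015/(2·10.1) = 0.446.
%OS = 100 e^{−πζ/√(1−ζ²)} with ζ = 0.446 gives 20.9%.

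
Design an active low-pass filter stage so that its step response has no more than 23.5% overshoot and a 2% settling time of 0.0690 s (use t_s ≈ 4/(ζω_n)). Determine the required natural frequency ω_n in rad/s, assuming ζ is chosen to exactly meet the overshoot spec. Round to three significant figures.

Inverting the overshoot relation: ζ = |ln 0.235|/√(π² + ln²0.235) = 0.419.
Then ω_n = 4/(ζ t_s) = 4/(0.419 × 0.0690) = 138 rad/s.

ω_n ≈ 138 rad/s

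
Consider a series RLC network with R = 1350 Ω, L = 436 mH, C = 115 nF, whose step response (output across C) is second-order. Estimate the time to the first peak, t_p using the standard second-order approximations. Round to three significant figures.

For a series RLC circuit (capacitor voltage as output), ω_n = 1/√(LC) = 1/√(436 mH · 115 nF) = 4470 rad/s.
ζ = (R/2)·√(C/L) = (1350/2)·√(115 nF/436 mH) = 0.347.
The damped frequency ω_d = ω_n√(1−ζ²) = 4190 rad/s. t_p = π/ω_d = 0.000750 s.

t_p ≈ 0.000750 s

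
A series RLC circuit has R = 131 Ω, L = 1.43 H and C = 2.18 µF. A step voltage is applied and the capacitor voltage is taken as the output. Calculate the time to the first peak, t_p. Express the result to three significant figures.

t_p ≈ 0.00557 s

For a series RLC circuit (capacitor voltage as output), ω_n = 1/√(LC) = 1/√(1.43 H · 2.18 µF) = 566 rad/s.
ζ = (R/2)·√(C/L) = (131/2)·√(2.18 µF/1.43 H) = 0.0809.
The damped frequency ω_d = ω_n√(1−ζ²) = 565 rad/s. t_p = π/ω_d = 0.00557 s.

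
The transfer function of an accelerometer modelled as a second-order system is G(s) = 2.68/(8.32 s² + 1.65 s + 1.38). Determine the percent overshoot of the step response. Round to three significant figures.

%OS ≈ 45.4%

Dividing through by 8.32: denominator becomes s² + 0.1983 s + 0.1659.
So ω_n = √0.1659 = 0.407 rad/s and ζ = 0.1983/(2·0.407) = 0.243.
%OS = 100 e^{−πζ/√(1−ζ²)} with ζ = 0.243 gives 45.4%.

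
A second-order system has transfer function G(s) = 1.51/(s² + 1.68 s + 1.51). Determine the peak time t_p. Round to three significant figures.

t_p ≈ 3.50 s

Matching coefficients with s² + 2ζω_n s + ω_n² gives ω_n² = 1.51 ⇒ ω_n = 1.23 rad/s, and ζ = 1.68/(2ω_n) = 0.684.
ω_d = 1.23·√(1 − 0.684²) = 0.897 rad/s. Then t_p = π/ω_d = 3.50 s.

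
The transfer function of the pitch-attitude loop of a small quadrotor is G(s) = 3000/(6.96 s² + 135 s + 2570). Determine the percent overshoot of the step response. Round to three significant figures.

%OS ≈ 15.9%

Dividing through by 6.96: denominator becomes s² + 19.40 s + 369.3.
So ω_n = √369.3 = 19.2 rad/s and ζ = 19.40/(2·19.2) = 0.505.
%OS = 100 e^{−πζ/√(1−ζ²)} with ζ = 0.505 gives 15.9%.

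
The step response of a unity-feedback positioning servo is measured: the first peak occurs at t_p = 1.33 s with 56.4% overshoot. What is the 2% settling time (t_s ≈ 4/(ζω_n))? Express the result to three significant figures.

The overshoot fixes ζ = −ln(OS)/√(π²+ln²(OS)) = 0.179.
From t_p = π/ω_d, ω_d = π/1.33 = 2.36 rad/s, so ω_n = ω_d/√(1−ζ²) = 2.40 rad/s.
t_s ≈ 4/(ζω_n) = 4/(0.179·2.40) = 9.29 s.

t_s ≈ 9.29 s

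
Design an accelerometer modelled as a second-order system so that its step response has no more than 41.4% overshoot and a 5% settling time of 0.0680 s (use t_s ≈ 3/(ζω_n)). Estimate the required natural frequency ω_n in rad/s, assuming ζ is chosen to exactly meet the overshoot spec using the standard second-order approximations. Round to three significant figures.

ω_n ≈ 163 rad/s

From %OS = 100·exp(−πζ/√(1−ζ²)), invert to get ζ = −ln(OS)/√(π² + ln²(OS)) with OS = 0.414.
−ln 0.414 = 0.8819, so ζ = 0.8819/√(π² + 0.7777) = 0.270.
From t_s ≈ 3/(ζω_n): ω_n = 3/(ζ·t_s) = 3/(0.270·0.0680) = 163 rad/s.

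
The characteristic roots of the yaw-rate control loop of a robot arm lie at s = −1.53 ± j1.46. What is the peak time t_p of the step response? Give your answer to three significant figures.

t_p = π/ω_d with ω_d = 1.46 (the imaginary part), so t_p = 2.15 s.

t_p ≈ 2.15 s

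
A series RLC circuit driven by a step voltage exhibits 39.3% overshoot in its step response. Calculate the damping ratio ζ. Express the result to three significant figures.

ζ ≈ 0.285

From %OS = 100·exp(−πζ/√(1−ζ²)), invert to get ζ = −ln(OS)/√(π² + ln²(OS)) with OS = 0.393.
−ln 0.393 = 0.9339, so ζ = 0.9339/√(π² + 0.8723) = 0.285.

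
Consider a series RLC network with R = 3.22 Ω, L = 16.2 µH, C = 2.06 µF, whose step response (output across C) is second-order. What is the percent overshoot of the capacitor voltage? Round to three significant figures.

For a series RLC circuit (capacitor voltage as output), ω_n = 1/√(LC) = 1/√(16.2 µH · 2.06 µF) = 173000 rad/s.
ζ = (R/2)·√(C/L) = (3.22/2)·√(2.06 µF/16.2 µH) = 0.574.
%OS = 100 e^{−πζ/√(1−ζ²)} with ζ = 0.574 gives 11.0%.

%OS ≈ 11.0%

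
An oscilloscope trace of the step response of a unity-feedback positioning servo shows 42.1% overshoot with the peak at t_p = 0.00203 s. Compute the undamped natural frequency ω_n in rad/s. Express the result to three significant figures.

ω_n ≈ 1610 rad/s

The overshoot fixes ζ = −ln(OS)/√(π²+ln²(OS)) = 0.265.
t_p = π/ω_d ⇒ ω_d = 1550 rad/s; then ω_n = ω_d/√(1−ζ²) = 1610 rad/s.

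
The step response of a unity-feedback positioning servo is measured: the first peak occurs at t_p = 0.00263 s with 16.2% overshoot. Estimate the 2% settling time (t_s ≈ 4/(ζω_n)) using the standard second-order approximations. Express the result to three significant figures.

From the overshoot, ζ = −ln(OS)/√(π²+ln²(OS)) = 0.501.
t_p = π/ω_d ⇒ ω_d = 1190 rad/s; then ω_n = ω_d/√(1−ζ²) = 1380 rad/s.
t_s ≈ 4/(ζω_n) = 4/(0.501·1380) = 0.00578 s.

t_s ≈ 0.00578 s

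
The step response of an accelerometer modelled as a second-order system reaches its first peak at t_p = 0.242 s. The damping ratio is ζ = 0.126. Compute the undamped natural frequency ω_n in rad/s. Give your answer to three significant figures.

ω_n ≈ 13.1 rad/s

Peak time t_p = π/ω_d, so ω_d = π/t_p = π/0.242 = 13.0 rad/s.
ω_n = ω_d/√(1−ζ²) = 13.0/√0.984 = 13.1 rad/s.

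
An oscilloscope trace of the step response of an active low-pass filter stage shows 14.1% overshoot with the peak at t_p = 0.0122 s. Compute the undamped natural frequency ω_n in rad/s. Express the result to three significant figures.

ω_n ≈ 303 rad/s

From the overshoot, ζ = −ln(OS)/√(π²+ln²(OS)) = 0.529.
From t_p = π/ω_d, ω_d = π/0.0122 = 258 rad/s, so ω_n = ω_d/√(1−ζ²) = 303 rad/s.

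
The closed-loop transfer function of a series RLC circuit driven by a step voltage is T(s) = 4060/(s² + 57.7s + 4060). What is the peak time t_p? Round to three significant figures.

ω_n = √4060 = 63.7 rad/s; ζ = 57.7/(2·63.7) = 0.453.
ω_d = ω_n√(1−ζ²) = 56.8 rad/s. Then t_p = π/ω_d = 0.0553 s.

t_p ≈ 0.0553 s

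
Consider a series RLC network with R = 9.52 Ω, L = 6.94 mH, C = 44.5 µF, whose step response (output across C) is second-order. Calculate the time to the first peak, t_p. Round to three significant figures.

t_p ≈ 0.00189 s

For a series RLC circuit (capacitor voltage as output), ω_n = 1/√(LC) = 1/√(6.94 mH · 44.5 µF) = 1800 rad/s.
ζ = (R/2)·√(C/L) = (9.52/2)·√(44.5 µF/6.94 mH) = 0.381.
The damped frequency ω_d = ω_n√(1−ζ²) = 1660 rad/s. t_p = π/ω_d = 0.00189 s.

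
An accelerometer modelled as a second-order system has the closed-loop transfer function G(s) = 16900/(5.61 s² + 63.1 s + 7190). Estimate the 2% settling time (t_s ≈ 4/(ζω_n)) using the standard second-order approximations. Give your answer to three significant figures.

Dividing through by 5.61: denominator becomes s² + 11.25 s + 1282.
So ω_n = √1282 = 35.8 rad/s and ζ = 11.25/(2·35.8) = 0.157.
t_s ≈ 4/(ζω_n) = 0.711 s.

t_s ≈ 0.711 s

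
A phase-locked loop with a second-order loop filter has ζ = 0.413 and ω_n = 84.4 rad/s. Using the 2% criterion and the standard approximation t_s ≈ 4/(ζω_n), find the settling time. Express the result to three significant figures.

t_s ≈ 0.115 s

t_s ≈ 4/(ζω_n) = 4/(0.413 × 84.4) = 0.115 s.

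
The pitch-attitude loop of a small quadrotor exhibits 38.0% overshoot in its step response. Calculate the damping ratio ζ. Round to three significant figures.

ζ = −ln(OS)/√(π² + (ln OS)²). With OS = 0.380, ln OS = −0.9676 and ζ = 0.9676/3.287 = 0.294.

ζ ≈ 0.294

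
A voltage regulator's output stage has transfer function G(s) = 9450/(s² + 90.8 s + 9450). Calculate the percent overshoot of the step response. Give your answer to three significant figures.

ω_n = √9450 = 97.2 rad/s; ζ = 90.8/(2·97.2) = 0.467.
%OS = 100 e^{−πζ/√(1−ζ²)} with ζ = 0.467 gives 19.0%.

%OS ≈ 19.0%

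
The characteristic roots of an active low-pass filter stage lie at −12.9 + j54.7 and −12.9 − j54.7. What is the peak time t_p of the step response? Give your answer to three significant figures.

t_p = π/ω_d with ω_d = 54.7 (the imaginary part), so t_p = 0.0574 s.

t_p ≈ 0.0574 s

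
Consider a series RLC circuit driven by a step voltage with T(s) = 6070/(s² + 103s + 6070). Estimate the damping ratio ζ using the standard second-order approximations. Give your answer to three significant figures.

Comparing the denominator to s² + 2ζω_n s + ω_n²: ω_n = √6070 = 77.9 rad/s, and 2ζω_n = 103 so ζ = 103/(2·77.9) = 0.661.

ζ ≈ 0.661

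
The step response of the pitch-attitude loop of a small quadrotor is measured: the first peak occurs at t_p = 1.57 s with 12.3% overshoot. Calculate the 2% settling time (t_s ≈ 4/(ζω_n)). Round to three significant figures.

ζ from %OS: ζ = |ln 0.123|/√(π²+ln²0.123) = 0.555.
t_p = π/ω_d ⇒ ω_d = 2.00 rad/s; then ω_n = ω_d/√(1−ζ²) = 2.41 rad/s.
t_s ≈ 4/(ζω_n) = 4/(0.555·2.41) = 3.00 s.

t_s ≈ 3.00 s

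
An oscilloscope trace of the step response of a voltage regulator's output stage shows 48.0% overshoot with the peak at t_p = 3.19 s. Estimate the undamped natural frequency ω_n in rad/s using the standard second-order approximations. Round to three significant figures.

ω_n ≈ 1.01 rad/s

The overshoot fixes ζ = −ln(OS)/√(π²+ln²(OS)) = 0.228.
From t_p = π/ω_d, ω_d = π/3.19 = 0.985 rad/s, so ω_n = ω_d/√(1−ζ²) = 1.01 rad/s.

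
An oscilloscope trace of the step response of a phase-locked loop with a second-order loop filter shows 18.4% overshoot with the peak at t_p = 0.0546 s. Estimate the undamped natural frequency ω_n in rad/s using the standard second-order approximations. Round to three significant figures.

ω_n ≈ 65.4 rad/s

From the overshoot, ζ = −ln(OS)/√(π²+ln²(OS)) = 0.474.
t_p = π/ω_d ⇒ ω_d = 57.5 rad/s; then ω_n = ω_d/√(1−ζ²) = 65.4 rad/s.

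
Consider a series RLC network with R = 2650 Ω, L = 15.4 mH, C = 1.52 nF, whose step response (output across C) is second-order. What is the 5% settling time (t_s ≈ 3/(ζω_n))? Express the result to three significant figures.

For a series RLC circuit (capacitor voltage as output), ω_n = 1/√(LC) = 1/√(15.4 mH · 1.52 nF) = 207000 rad/s.
ζ = (R/2)·√(C/L) = (2650/2)·√(1.52 nF/15.4 mH) = 0.416.
t_s ≈ 3/(ζω_n) = 0.0000349 s.

t_s ≈ 0.0000349 s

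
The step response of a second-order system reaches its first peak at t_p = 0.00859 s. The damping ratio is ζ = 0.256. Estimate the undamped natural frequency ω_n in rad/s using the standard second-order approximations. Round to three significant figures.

Peak time t_p = π/ω_d, so ω_d = π/t_p = π/0.00859 = 366 rad/s.
ω_n = ω_d/√(1−ζ²) = 366/√0.934 = 378 rad/s.

ω_n ≈ 378 rad/s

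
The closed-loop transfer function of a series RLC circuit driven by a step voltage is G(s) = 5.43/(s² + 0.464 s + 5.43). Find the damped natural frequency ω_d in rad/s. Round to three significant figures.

ω_d ≈ 2.32 rad/s

Comparing the denominator to s² + 2ζω_n s + ω_n²: ω_n = √5.43 = 2.33 rad/s, and 2ζω_n = 0.464 so ζ = 0.464/(2·2.33) = 0.0996.
ω_d = 2.33·√(1 − 0.0996²) = 2.32 rad/s.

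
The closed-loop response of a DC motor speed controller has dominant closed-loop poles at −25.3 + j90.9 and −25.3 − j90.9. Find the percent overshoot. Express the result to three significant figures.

%OS ≈ 41.7%

The poles are at −σ ± jω_d with σ = 25.3 and ω_d = 90.9, so ω_n = √(σ²+ω_d²) = 94.4 rad/s and ζ = σ/ω_n = 0.268.
Overshoot: exp(−π·0.268/√(1−0.268²)) = 0.417, i.e. 41.7%.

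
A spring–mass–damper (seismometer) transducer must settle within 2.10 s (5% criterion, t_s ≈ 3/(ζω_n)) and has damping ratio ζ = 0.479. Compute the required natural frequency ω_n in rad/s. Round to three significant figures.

Rearranging t_s ≈ 3/(ζω_n) gives ω_n = 3/(ζ·t_s) = 3/(0.479 × 2.10) = 2.98 rad/s.

ω_n ≈ 2.98 rad/s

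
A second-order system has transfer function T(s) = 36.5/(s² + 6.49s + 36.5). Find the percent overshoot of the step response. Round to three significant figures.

Comparing the denominator to s² + 2ζω_n s + ω_n²: ω_n = √36.5 = 6.04 rad/s, and 2ζω_n = 6.49 so ζ = 6.49/(2·6.04) = 0.537.
%OS = 100·exp(−πζ/√(1−ζ²)) = 13.5%.

%OS ≈ 13.5%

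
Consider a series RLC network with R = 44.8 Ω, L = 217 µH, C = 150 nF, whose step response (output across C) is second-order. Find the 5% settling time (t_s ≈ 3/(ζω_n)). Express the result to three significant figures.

t_s ≈ 0.0000291 s

For a series RLC circuit (capacitor voltage as output), ω_n = 1/√(LC) = 1/√(217 µH · 150 nF) = 175000 rad/s.
ζ = (R/2)·√(C/L) = (44.8/2)·√(150 nF/217 µH) = 0.589.
t_s ≈ 3/(ζω_n) = 0.0000291 s.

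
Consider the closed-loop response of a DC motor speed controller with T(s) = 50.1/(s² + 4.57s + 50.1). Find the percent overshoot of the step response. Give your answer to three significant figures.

%OS ≈ 34.2%

Comparing the denominator to s² + 2ζω_n s + ω_n²: ω_n = √50.1 = 7.08 rad/s, and 2ζω_n = 4.57 so ζ = 4.57/(2·7.08) = 0.323.
%OS = 100 e^{−πζ/√(1−ζ²)} with ζ = 0.323 gives 34.2%.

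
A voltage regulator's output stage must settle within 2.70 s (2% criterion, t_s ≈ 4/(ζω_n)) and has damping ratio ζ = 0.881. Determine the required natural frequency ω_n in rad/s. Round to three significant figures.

Rearranging t_s ≈ 4/(ζω_n) gives ω_n = 4/(ζ·t_s) = 4/(0.881 × 2.70) = 1.68 rad/s.

ω_n ≈ 1.68 rad/s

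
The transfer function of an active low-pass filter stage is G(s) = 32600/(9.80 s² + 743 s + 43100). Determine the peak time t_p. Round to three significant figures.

t_p ≈ 0.0577 s

Dividing through by 9.80: denominator becomes s² + 75.82 s + 4398.
So ω_n = √4398 = 66.3 rad/s and ζ = 75.82/(2·66.3) = 0.572.
The damped frequency ω_d = ω_n√(1−ζ²) = 54.4 rad/s. t_p = π/ω_d = 0.0577 s.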